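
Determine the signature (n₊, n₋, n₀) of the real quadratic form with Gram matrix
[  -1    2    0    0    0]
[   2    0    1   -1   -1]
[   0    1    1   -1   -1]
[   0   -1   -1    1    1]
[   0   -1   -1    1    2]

step 0: pivot -1 → sign −
step 1: pivot 4 → sign +
step 2: pivot 3/4 → sign +
step 3: pivot 1 → sign +
step 4: row/col 4 already zero → sign 0
signature = (3, 1, 1)

Answer: (3, 1, 1)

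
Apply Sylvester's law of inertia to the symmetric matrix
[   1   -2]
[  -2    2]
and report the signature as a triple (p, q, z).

Answer: (1, 1, 0)

Derivation:
step 0: pivot 1 → sign +
step 1: pivot -2 → sign −
signature = (1, 1, 0)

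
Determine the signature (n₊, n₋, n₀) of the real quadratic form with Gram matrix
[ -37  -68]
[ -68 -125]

Answer: (0, 2, 0)

Derivation:
step 0: pivot -37 → sign −
step 1: pivot -1/37 → sign −
signature = (0, 2, 0)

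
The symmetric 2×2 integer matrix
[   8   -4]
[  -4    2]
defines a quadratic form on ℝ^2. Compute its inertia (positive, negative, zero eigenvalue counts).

Answer: (1, 0, 1)

Derivation:
step 0: pivot 8 → sign +
step 1: row/col 1 already zero → sign 0
signature = (1, 0, 1)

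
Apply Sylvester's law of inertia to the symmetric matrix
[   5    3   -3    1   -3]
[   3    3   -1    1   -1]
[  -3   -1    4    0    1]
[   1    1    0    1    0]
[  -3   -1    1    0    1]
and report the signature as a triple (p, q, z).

step 0: pivot 5 → sign +
step 1: pivot 6/5 → sign +
step 2: pivot 5/3 → sign +
step 3: pivot 3/5 → sign +
step 4: pivot -3 → sign −
signature = (4, 1, 0)

Answer: (4, 1, 0)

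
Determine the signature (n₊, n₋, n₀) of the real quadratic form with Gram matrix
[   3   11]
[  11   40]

step 0: pivot 3 → sign +
step 1: pivot -1/3 → sign −
signature = (1, 1, 0)

Answer: (1, 1, 0)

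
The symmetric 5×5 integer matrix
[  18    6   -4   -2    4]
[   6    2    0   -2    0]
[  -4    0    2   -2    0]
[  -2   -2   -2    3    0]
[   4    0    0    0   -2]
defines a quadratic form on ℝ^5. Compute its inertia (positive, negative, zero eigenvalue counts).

Answer: (2, 2, 1)

Derivation:
step 0: pivot 18 → sign +
step 1: pivot 10/9 → sign +
step 2: pivot -8/5 → sign −
step 3: pivot -1 → sign −
step 4: row/col 4 already zero → sign 0
signature = (2, 2, 1)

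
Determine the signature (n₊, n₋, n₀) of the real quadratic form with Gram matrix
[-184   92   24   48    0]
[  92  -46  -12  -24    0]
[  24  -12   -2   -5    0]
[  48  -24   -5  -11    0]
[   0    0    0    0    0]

Answer: (2, 1, 2)

Derivation:
step 0: pivot -184 → sign −
step 1: pivot 26/23 → sign +
step 2: pivot 3/26 → sign +
step 3: row/col 3 already zero → sign 0
step 4: row/col 4 already zero → sign 0
signature = (2, 1, 2)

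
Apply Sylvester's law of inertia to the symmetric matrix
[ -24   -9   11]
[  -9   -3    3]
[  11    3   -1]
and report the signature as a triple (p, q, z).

Answer: (2, 1, 0)

Derivation:
step 0: pivot -24 → sign −
step 1: pivot 3/8 → sign +
step 2: pivot 2/3 → sign +
signature = (2, 1, 0)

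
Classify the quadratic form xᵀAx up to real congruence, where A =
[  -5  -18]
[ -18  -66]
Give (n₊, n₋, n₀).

step 0: pivot -5 → sign −
step 1: pivot -6/5 → sign −
signature = (0, 2, 0)

Answer: (0, 2, 0)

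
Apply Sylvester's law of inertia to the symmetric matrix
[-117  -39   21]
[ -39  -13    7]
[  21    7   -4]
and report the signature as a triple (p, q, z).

Answer: (0, 2, 1)

Derivation:
step 0: pivot -117 → sign −
step 1: pivot -3/13 → sign −
step 2: row/col 2 already zero → sign 0
signature = (0, 2, 1)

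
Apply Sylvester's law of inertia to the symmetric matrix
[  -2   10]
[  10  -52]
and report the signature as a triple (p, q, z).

Answer: (0, 2, 0)

Derivation:
step 0: pivot -2 → sign −
step 1: pivot -2 → sign −
signature = (0, 2, 0)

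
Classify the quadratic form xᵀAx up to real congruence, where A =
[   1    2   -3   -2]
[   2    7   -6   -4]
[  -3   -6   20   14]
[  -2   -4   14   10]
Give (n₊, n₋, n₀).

step 0: pivot 1 → sign +
step 1: pivot 3 → sign +
step 2: pivot 11 → sign +
step 3: pivot 2/11 → sign +
signature = (4, 0, 0)

Answer: (4, 0, 0)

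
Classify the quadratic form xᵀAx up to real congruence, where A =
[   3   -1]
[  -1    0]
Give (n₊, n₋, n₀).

Answer: (1, 1, 0)

Derivation:
step 0: pivot 3 → sign +
step 1: pivot -1/3 → sign −
signature = (1, 1, 0)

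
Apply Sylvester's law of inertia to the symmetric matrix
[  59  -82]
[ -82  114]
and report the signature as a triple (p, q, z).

step 0: pivot 59 → sign +
step 1: pivot 2/59 → sign +
signature = (2, 0, 0)

Answer: (2, 0, 0)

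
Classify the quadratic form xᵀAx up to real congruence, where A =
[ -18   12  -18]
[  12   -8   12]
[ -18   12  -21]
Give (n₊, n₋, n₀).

Answer: (0, 2, 1)

Derivation:
step 0: pivot -18 → sign −
step 1: pivot -3 → sign −
step 2: row/col 2 already zero → sign 0
signature = (0, 2, 1)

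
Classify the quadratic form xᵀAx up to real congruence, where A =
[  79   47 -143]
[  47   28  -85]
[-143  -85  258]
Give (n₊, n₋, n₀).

step 0: pivot 79 → sign +
step 1: pivot 3/79 → sign +
step 2: pivot -1 → sign −
signature = (2, 1, 0)

Answer: (2, 1, 0)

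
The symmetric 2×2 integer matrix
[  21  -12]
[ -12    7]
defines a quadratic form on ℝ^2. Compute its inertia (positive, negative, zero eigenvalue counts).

step 0: pivot 21 → sign +
step 1: pivot 1/7 → sign +
signature = (2, 0, 0)

Answer: (2, 0, 0)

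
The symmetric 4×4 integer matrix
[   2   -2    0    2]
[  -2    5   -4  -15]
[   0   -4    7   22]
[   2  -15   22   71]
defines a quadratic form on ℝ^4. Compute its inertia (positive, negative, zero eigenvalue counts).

step 0: pivot 2 → sign +
step 1: pivot 3 → sign +
step 2: pivot 5/3 → sign +
step 3: pivot -2/5 → sign −
signature = (3, 1, 0)

Answer: (3, 1, 0)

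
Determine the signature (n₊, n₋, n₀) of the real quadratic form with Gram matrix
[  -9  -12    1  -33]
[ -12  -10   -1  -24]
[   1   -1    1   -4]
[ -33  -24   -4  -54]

Answer: (3, 1, 0)

Derivation:
step 0: pivot -9 → sign −
step 1: pivot 6 → sign +
step 2: pivot 11/54 → sign +
step 3: pivot 3/11 → sign +
signature = (3, 1, 0)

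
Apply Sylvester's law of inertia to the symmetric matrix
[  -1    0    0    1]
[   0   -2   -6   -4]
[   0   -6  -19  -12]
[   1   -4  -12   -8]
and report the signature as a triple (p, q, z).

Answer: (1, 3, 0)

Derivation:
step 0: pivot -1 → sign −
step 1: pivot -2 → sign −
step 2: pivot -1 → sign −
step 3: pivot 1 → sign +
signature = (1, 3, 0)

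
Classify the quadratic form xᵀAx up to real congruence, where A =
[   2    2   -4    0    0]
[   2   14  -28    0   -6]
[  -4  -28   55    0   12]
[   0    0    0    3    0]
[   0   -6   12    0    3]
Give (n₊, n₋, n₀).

Answer: (3, 1, 1)

Derivation:
step 0: pivot 2 → sign +
step 1: pivot 12 → sign +
step 2: pivot -1 → sign −
step 3: pivot 3 → sign +
step 4: row/col 4 already zero → sign 0
signature = (3, 1, 1)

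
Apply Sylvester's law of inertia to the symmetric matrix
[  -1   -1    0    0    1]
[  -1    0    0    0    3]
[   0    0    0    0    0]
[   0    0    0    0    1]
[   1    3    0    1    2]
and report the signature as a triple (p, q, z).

step 0: pivot -1 → sign −
step 1: pivot 1 → sign +
step 2: pivot -1 → sign −
step 3: pivot 1 → sign +
step 4: row/col 4 already zero → sign 0
signature = (2, 2, 1)

Answer: (2, 2, 1)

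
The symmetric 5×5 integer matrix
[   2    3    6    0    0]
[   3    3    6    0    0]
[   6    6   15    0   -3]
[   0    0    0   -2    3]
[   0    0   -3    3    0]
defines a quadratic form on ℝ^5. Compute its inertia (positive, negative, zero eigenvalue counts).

step 0: pivot 2 → sign +
step 1: pivot -3/2 → sign −
step 2: pivot 3 → sign +
step 3: pivot -2 → sign −
step 4: pivot 3/2 → sign +
signature = (3, 2, 0)

Answer: (3, 2, 0)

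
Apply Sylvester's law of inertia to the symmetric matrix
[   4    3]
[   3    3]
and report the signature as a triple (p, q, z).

Answer: (2, 0, 0)

Derivation:
step 0: pivot 4 → sign +
step 1: pivot 3/4 → sign +
signature = (2, 0, 0)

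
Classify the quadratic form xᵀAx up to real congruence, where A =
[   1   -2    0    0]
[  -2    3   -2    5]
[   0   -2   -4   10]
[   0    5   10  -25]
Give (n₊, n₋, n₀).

Answer: (1, 1, 2)

Derivation:
step 0: pivot 1 → sign +
step 1: pivot -1 → sign −
step 2: row/col 2 already zero → sign 0
step 3: row/col 3 already zero → sign 0
signature = (1, 1, 2)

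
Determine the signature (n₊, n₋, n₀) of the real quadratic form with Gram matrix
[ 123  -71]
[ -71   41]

step 0: pivot 123 → sign +
step 1: pivot 2/123 → sign +
signature = (2, 0, 0)

Answer: (2, 0, 0)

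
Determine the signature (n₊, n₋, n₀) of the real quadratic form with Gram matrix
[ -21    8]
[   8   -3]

Answer: (1, 1, 0)

Derivation:
step 0: pivot -21 → sign −
step 1: pivot 1/21 → sign +
signature = (1, 1, 0)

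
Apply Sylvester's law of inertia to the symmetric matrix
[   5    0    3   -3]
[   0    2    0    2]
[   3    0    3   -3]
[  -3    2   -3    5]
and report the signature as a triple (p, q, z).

Answer: (3, 0, 1)

Derivation:
step 0: pivot 5 → sign +
step 1: pivot 2 → sign +
step 2: pivot 6/5 → sign +
step 3: row/col 3 already zero → sign 0
signature = (3, 0, 1)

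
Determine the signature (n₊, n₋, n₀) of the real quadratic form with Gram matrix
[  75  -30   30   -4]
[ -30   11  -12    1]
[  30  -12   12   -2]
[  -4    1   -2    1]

Answer: (2, 2, 0)

Derivation:
step 0: pivot 75 → sign +
step 1: pivot -1 → sign −
step 2: pivot 86/75 → sign +
step 3: pivot -6/43 → sign −
signature = (2, 2, 0)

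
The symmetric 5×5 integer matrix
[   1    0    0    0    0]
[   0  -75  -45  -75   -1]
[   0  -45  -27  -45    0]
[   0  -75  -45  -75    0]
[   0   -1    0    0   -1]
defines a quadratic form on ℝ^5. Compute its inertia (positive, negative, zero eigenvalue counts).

step 0: pivot 1 → sign +
step 1: pivot -75 → sign −
step 2: pivot -74/75 → sign −
step 3: pivot 75/74 → sign +
step 4: row/col 4 already zero → sign 0
signature = (2, 2, 1)

Answer: (2, 2, 1)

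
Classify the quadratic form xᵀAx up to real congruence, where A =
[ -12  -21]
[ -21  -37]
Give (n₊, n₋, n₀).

step 0: pivot -12 → sign −
step 1: pivot -1/4 → sign −
signature = (0, 2, 0)

Answer: (0, 2, 0)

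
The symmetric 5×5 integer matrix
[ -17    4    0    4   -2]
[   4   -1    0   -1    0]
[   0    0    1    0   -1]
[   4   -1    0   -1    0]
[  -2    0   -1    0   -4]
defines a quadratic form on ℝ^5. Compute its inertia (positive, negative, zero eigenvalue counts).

step 0: pivot -17 → sign −
step 1: pivot -1/17 → sign −
step 2: pivot 1 → sign +
step 3: pivot -1 → sign −
step 4: row/col 4 already zero → sign 0
signature = (1, 3, 1)

Answer: (1, 3, 1)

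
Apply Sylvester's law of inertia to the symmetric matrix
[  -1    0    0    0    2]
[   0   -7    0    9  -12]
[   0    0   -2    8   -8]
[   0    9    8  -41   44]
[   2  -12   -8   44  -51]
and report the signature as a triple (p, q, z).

Answer: (2, 3, 0)

Derivation:
step 0: pivot -1 → sign −
step 1: pivot -7 → sign −
step 2: pivot -2 → sign −
step 3: pivot 18/7 → sign +
step 4: pivot 1 → sign +
signature = (2, 3, 0)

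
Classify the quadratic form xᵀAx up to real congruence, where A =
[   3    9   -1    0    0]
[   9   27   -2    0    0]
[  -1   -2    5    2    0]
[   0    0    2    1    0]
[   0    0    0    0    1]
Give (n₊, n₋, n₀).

Answer: (4, 1, 0)

Derivation:
step 0: pivot 3 → sign +
step 1: pivot 14/3 → sign +
step 2: pivot -3/14 → sign −
step 3: pivot 1 → sign +
step 4: pivot 1 → sign +
signature = (4, 1, 0)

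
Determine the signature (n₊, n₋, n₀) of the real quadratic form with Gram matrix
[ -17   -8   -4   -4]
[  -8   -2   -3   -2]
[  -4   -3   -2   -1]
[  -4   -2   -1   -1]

step 0: pivot -17 → sign −
step 1: pivot 30/17 → sign +
step 2: pivot -53/30 → sign −
step 3: pivot -3/53 → sign −
signature = (1, 3, 0)

Answer: (1, 3, 0)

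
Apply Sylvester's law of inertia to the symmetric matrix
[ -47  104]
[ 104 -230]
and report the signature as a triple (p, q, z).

step 0: pivot -47 → sign −
step 1: pivot 6/47 → sign +
signature = (1, 1, 0)

Answer: (1, 1, 0)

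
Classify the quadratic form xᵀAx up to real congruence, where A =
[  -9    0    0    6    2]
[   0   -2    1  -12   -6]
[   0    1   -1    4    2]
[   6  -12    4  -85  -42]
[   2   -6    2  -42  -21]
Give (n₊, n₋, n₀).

step 0: pivot -9 → sign −
step 1: pivot -2 → sign −
step 2: pivot -1/2 → sign −
step 3: pivot -1 → sign −
step 4: pivot -1/9 → sign −
signature = (0, 5, 0)

Answer: (0, 5, 0)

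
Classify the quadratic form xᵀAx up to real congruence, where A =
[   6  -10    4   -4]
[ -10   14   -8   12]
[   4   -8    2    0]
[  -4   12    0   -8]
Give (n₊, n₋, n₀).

Answer: (1, 1, 2)

Derivation:
step 0: pivot 6 → sign +
step 1: pivot -8/3 → sign −
step 2: row/col 2 already zero → sign 0
step 3: row/col 3 already zero → sign 0
signature = (1, 1, 2)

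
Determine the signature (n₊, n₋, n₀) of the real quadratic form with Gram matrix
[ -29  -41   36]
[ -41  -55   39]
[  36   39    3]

Answer: (1, 2, 0)

Derivation:
step 0: pivot -29 → sign −
step 1: pivot 86/29 → sign +
step 2: pivot -3/86 → sign −
signature = (1, 2, 0)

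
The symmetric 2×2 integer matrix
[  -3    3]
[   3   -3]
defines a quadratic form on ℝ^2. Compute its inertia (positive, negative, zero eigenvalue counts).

step 0: pivot -3 → sign −
step 1: row/col 1 already zero → sign 0
signature = (0, 1, 1)

Answer: (0, 1, 1)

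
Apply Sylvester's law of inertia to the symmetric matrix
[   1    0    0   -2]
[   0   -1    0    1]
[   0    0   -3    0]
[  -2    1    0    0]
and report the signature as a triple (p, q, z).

step 0: pivot 1 → sign +
step 1: pivot -1 → sign −
step 2: pivot -3 → sign −
step 3: pivot -3 → sign −
signature = (1, 3, 0)

Answer: (1, 3, 0)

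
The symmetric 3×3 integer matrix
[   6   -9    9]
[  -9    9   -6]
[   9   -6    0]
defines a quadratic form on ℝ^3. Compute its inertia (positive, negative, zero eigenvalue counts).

step 0: pivot 6 → sign +
step 1: pivot -9/2 → sign −
step 2: pivot -1 → sign −
signature = (1, 2, 0)

Answer: (1, 2, 0)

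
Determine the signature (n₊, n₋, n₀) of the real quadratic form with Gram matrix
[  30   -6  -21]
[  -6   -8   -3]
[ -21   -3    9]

Answer: (1, 2, 0)

Derivation:
step 0: pivot 30 → sign +
step 1: pivot -46/5 → sign −
step 2: pivot -3/46 → sign −
signature = (1, 2, 0)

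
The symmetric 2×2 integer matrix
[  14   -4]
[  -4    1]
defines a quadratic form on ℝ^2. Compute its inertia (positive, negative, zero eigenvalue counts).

step 0: pivot 14 → sign +
step 1: pivot -1/7 → sign −
signature = (1, 1, 0)

Answer: (1, 1, 0)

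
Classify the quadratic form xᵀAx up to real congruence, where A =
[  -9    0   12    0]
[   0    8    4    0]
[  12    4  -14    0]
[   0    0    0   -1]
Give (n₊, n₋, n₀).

step 0: pivot -9 → sign −
step 1: pivot 8 → sign +
step 2: pivot -1 → sign −
step 3: row/col 3 already zero → sign 0
signature = (1, 2, 1)

Answer: (1, 2, 1)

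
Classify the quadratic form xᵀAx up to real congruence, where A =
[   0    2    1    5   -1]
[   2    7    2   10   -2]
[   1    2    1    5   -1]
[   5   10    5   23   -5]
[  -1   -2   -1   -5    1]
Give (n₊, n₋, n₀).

Answer: (2, 2, 1)

Derivation:
step 0: pivot 7 → sign +
step 1: pivot -4/7 → sign −
step 2: pivot 3/4 → sign +
step 3: pivot -2 → sign −
step 4: row/col 4 already zero → sign 0
signature = (2, 2, 1)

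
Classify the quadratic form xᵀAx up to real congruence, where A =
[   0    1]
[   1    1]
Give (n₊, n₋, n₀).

step 0: pivot 1 → sign +
step 1: pivot -1 → sign −
signature = (1, 1, 0)

Answer: (1, 1, 0)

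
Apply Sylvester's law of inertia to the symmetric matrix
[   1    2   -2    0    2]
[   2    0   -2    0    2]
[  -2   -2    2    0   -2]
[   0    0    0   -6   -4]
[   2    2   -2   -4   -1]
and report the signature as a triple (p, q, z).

Answer: (1, 4, 0)

Derivation:
step 0: pivot 1 → sign +
step 1: pivot -4 → sign −
step 2: pivot -1 → sign −
step 3: pivot -6 → sign −
step 4: pivot -1/3 → sign −
signature = (1, 4, 0)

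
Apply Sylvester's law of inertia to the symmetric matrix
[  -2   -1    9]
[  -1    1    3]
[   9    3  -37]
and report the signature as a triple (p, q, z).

step 0: pivot -2 → sign −
step 1: pivot 3/2 → sign +
step 2: pivot 2 → sign +
signature = (2, 1, 0)

Answer: (2, 1, 0)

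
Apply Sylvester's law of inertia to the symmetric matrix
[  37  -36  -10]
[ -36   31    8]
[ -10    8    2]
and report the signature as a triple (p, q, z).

step 0: pivot 37 → sign +
step 1: pivot -149/37 → sign −
step 2: pivot 6/149 → sign +
signature = (2, 1, 0)

Answer: (2, 1, 0)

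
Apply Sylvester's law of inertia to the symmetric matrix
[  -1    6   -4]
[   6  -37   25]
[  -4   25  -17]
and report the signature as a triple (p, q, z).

step 0: pivot -1 → sign −
step 1: pivot -1 → sign −
step 2: row/col 2 already zero → sign 0
signature = (0, 2, 1)

Answer: (0, 2, 1)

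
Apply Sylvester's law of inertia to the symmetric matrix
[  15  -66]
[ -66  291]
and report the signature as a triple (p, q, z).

Answer: (2, 0, 0)

Derivation:
step 0: pivot 15 → sign +
step 1: pivot 3/5 → sign +
signature = (2, 0, 0)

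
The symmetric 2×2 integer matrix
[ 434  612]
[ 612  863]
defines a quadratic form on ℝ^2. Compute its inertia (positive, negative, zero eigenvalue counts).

Answer: (1, 1, 0)

Derivation:
step 0: pivot 434 → sign +
step 1: pivot -1/217 → sign −
signature = (1, 1, 0)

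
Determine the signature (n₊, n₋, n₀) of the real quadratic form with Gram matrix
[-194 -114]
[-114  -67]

Answer: (0, 2, 0)

Derivation:
step 0: pivot -194 → sign −
step 1: pivot -1/97 → sign −
signature = (0, 2, 0)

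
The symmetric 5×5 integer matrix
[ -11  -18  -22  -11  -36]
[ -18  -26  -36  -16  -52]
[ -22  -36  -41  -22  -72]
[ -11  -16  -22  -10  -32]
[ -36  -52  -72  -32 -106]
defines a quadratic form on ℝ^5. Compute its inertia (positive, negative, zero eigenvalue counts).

Answer: (2, 3, 0)

Derivation:
step 0: pivot -11 → sign −
step 1: pivot 38/11 → sign +
step 2: pivot 3 → sign +
step 3: pivot -3/19 → sign −
step 4: pivot -2 → sign −
signature = (2, 3, 0)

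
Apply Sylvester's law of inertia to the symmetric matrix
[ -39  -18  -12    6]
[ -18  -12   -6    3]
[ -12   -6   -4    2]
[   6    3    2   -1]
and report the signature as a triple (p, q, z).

step 0: pivot -39 → sign −
step 1: pivot -48/13 → sign −
step 2: pivot -1/4 → sign −
step 3: row/col 3 already zero → sign 0
signature = (0, 3, 1)

Answer: (0, 3, 1)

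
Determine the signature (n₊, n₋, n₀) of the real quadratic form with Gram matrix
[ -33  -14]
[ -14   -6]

step 0: pivot -33 → sign −
step 1: pivot -2/33 → sign −
signature = (0, 2, 0)

Answer: (0, 2, 0)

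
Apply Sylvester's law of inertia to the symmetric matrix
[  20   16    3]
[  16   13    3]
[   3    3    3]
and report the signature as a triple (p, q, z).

Answer: (3, 0, 0)

Derivation:
step 0: pivot 20 → sign +
step 1: pivot 1/5 → sign +
step 2: pivot 3/4 → sign +
signature = (3, 0, 0)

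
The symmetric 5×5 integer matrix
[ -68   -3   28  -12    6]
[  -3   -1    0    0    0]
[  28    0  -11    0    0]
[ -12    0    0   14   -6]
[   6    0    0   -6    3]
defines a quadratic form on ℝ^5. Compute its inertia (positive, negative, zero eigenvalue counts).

Answer: (3, 2, 0)

Derivation:
step 0: pivot -68 → sign −
step 1: pivot -59/68 → sign −
step 2: pivot 135/59 → sign +
step 3: pivot 34/15 → sign +
step 4: pivot 1/17 → sign +
signature = (3, 2, 0)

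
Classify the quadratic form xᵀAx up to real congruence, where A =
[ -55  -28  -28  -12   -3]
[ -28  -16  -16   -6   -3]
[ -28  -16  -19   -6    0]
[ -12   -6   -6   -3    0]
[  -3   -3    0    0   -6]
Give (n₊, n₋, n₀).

Answer: (0, 5, 0)

Derivation:
step 0: pivot -55 → sign −
step 1: pivot -96/55 → sign −
step 2: pivot -3 → sign −
step 3: pivot -3/8 → sign −
step 4: pivot -3/4 → sign −
signature = (0, 5, 0)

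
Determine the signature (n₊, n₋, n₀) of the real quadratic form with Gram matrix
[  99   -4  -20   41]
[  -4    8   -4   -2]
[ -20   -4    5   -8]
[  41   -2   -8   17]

step 0: pivot 99 → sign +
step 1: pivot 776/99 → sign +
step 2: pivot -193/97 → sign −
step 3: pivot 3/386 → sign +
signature = (3, 1, 0)

Answer: (3, 1, 0)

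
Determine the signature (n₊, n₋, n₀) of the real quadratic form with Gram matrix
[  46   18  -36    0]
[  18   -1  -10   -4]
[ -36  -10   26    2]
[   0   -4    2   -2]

step 0: pivot 46 → sign +
step 1: pivot -185/23 → sign −
step 2: pivot -18/185 → sign −
step 3: row/col 3 already zero → sign 0
signature = (1, 2, 1)

Answer: (1, 2, 1)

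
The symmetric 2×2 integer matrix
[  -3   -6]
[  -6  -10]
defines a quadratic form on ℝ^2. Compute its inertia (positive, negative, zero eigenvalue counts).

Answer: (1, 1, 0)

Derivation:
step 0: pivot -3 → sign −
step 1: pivot 2 → sign +
signature = (1, 1, 0)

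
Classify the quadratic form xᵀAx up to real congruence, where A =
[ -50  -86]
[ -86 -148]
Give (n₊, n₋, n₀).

Answer: (0, 2, 0)

Derivation:
step 0: pivot -50 → sign −
step 1: pivot -2/25 → sign −
signature = (0, 2, 0)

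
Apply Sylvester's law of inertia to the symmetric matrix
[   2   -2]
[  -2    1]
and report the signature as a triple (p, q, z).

step 0: pivot 2 → sign +
step 1: pivot -1 → sign −
signature = (1, 1, 0)

Answer: (1, 1, 0)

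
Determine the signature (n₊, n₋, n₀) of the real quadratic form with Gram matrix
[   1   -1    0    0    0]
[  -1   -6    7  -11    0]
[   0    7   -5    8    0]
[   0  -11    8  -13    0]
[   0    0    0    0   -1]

step 0: pivot 1 → sign +
step 1: pivot -7 → sign −
step 2: pivot 2 → sign +
step 3: pivot -3/14 → sign −
step 4: pivot -1 → sign −
signature = (2, 3, 0)

Answer: (2, 3, 0)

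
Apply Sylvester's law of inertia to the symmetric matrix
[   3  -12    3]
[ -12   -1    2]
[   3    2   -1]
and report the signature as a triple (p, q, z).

Answer: (1, 1, 1)

Derivation:
step 0: pivot 3 → sign +
step 1: pivot -49 → sign −
step 2: row/col 2 already zero → sign 0
signature = (1, 1, 1)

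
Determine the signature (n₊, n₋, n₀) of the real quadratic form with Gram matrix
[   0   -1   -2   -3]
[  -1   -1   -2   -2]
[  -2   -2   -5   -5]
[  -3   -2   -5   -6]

step 0: pivot -1 → sign −
step 1: pivot 1 → sign +
step 2: pivot -1 → sign −
step 3: pivot -2 → sign −
signature = (1, 3, 0)

Answer: (1, 3, 0)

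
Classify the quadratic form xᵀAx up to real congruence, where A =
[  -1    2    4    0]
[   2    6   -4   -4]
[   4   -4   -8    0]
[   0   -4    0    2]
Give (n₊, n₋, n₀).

step 0: pivot -1 → sign −
step 1: pivot 10 → sign +
step 2: pivot 32/5 → sign +
step 3: row/col 3 already zero → sign 0
signature = (2, 1, 1)

Answer: (2, 1, 1)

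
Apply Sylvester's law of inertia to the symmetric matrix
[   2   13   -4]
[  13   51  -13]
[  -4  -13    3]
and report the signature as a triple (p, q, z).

Answer: (2, 1, 0)

Derivation:
step 0: pivot 2 → sign +
step 1: pivot -67/2 → sign −
step 2: pivot 3/67 → sign +
signature = (2, 1, 0)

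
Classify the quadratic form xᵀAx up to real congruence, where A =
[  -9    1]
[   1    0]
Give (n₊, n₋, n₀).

step 0: pivot -9 → sign −
step 1: pivot 1/9 → sign +
signature = (1, 1, 0)

Answer: (1, 1, 0)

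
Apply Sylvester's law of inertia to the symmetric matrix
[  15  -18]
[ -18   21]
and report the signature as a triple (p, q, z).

Answer: (1, 1, 0)

Derivation:
step 0: pivot 15 → sign +
step 1: pivot -3/5 → sign −
signature = (1, 1, 0)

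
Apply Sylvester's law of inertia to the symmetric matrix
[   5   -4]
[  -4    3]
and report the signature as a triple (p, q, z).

step 0: pivot 5 → sign +
step 1: pivot -1/5 → sign −
signature = (1, 1, 0)

Answer: (1, 1, 0)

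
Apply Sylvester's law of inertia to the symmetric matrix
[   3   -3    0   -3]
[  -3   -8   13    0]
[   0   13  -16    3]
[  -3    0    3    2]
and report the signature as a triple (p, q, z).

Answer: (2, 2, 0)

Derivation:
step 0: pivot 3 → sign +
step 1: pivot -11 → sign −
step 2: pivot -7/11 → sign −
step 3: pivot 2/7 → sign +
signature = (2, 2, 0)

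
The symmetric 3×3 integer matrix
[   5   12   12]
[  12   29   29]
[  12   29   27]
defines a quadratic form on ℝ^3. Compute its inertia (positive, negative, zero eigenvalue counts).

Answer: (2, 1, 0)

Derivation:
step 0: pivot 5 → sign +
step 1: pivot 1/5 → sign +
step 2: pivot -2 → sign −
signature = (2, 1, 0)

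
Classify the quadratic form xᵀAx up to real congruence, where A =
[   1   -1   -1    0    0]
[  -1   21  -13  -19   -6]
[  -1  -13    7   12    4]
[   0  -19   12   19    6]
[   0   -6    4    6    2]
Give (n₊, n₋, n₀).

Answer: (4, 1, 0)

Derivation:
step 0: pivot 1 → sign +
step 1: pivot 20 → sign +
step 2: pivot -19/5 → sign −
step 3: pivot 53/38 → sign +
step 4: pivot 6/53 → sign +
signature = (4, 1, 0)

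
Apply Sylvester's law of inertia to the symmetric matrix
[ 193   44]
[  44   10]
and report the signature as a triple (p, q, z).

Answer: (1, 1, 0)

Derivation:
step 0: pivot 193 → sign +
step 1: pivot -6/193 → sign −
signature = (1, 1, 0)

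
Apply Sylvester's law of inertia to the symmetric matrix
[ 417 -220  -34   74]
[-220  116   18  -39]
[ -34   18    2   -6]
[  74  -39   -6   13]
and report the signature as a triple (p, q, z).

step 0: pivot 417 → sign +
step 1: pivot -28/417 → sign −
step 2: pivot -5/7 → sign −
step 3: pivot -1/10 → sign −
signature = (1, 3, 0)

Answer: (1, 3, 0)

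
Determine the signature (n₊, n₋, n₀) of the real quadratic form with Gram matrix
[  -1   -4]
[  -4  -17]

Answer: (0, 2, 0)

Derivation:
step 0: pivot -1 → sign −
step 1: pivot -1 → sign −
signature = (0, 2, 0)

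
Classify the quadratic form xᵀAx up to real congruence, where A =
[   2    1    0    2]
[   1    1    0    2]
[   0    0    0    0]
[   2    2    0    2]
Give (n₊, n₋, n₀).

step 0: pivot 2 → sign +
step 1: pivot 1/2 → sign +
step 2: pivot -2 → sign −
step 3: row/col 3 already zero → sign 0
signature = (2, 1, 1)

Answer: (2, 1, 1)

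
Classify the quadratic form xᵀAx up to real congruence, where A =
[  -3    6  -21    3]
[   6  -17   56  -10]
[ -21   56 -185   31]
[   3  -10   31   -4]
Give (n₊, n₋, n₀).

Answer: (2, 2, 0)

Derivation:
step 0: pivot -3 → sign −
step 1: pivot -5 → sign −
step 2: pivot 6/5 → sign +
step 3: pivot 1 → sign +
signature = (2, 2, 0)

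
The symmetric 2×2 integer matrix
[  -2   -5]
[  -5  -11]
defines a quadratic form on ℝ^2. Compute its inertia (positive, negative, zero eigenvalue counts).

step 0: pivot -2 → sign −
step 1: pivot 3/2 → sign +
signature = (1, 1, 0)

Answer: (1, 1, 0)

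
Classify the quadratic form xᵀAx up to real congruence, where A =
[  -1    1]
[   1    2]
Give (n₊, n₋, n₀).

Answer: (1, 1, 0)

Derivation:
step 0: pivot -1 → sign −
step 1: pivot 3 → sign +
signature = (1, 1, 0)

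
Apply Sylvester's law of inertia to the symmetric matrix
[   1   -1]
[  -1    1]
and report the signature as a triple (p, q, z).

Answer: (1, 0, 1)

Derivation:
step 0: pivot 1 → sign +
step 1: row/col 1 already zero → sign 0
signature = (1, 0, 1)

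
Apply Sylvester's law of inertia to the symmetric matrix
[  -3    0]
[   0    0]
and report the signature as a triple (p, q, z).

Answer: (0, 1, 1)

Derivation:
step 0: pivot -3 → sign −
step 1: row/col 1 already zero → sign 0
signature = (0, 1, 1)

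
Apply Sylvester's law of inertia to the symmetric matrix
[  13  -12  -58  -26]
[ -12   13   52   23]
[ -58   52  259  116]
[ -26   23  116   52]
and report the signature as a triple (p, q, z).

Answer: (3, 1, 0)

Derivation:
step 0: pivot 13 → sign +
step 1: pivot 25/13 → sign +
step 2: pivot -1 → sign −
step 3: pivot 3/25 → sign +
signature = (3, 1, 0)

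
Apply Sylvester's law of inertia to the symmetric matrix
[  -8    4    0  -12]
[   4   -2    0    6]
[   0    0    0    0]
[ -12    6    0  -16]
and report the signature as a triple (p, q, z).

step 0: pivot -8 → sign −
step 1: pivot 2 → sign +
step 2: row/col 2 already zero → sign 0
step 3: row/col 3 already zero → sign 0
signature = (1, 1, 2)

Answer: (1, 1, 2)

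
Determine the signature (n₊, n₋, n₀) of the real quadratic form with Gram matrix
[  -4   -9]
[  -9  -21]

Answer: (0, 2, 0)

Derivation:
step 0: pivot -4 → sign −
step 1: pivot -3/4 → sign −
signature = (0, 2, 0)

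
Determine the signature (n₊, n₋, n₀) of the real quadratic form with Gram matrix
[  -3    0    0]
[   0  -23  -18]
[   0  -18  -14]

step 0: pivot -3 → sign −
step 1: pivot -23 → sign −
step 2: pivot 2/23 → sign +
signature = (1, 2, 0)

Answer: (1, 2, 0)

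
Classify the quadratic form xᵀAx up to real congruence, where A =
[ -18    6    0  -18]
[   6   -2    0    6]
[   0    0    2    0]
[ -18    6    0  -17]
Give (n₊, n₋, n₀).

Answer: (2, 1, 1)

Derivation:
step 0: pivot -18 → sign −
step 1: pivot 2 → sign +
step 2: pivot 1 → sign +
step 3: row/col 3 already zero → sign 0
signature = (2, 1, 1)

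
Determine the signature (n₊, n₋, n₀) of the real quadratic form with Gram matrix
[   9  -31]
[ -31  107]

Answer: (2, 0, 0)

Derivation:
step 0: pivot 9 → sign +
step 1: pivot 2/9 → sign +
signature = (2, 0, 0)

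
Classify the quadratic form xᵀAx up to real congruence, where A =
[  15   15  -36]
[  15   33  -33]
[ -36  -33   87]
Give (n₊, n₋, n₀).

Answer: (3, 0, 0)

Derivation:
step 0: pivot 15 → sign +
step 1: pivot 18 → sign +
step 2: pivot 1/10 → sign +
signature = (3, 0, 0)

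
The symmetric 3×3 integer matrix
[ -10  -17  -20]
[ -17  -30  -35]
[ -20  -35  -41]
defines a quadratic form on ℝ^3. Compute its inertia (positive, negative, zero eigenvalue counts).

step 0: pivot -10 → sign −
step 1: pivot -11/10 → sign −
step 2: pivot -1/11 → sign −
signature = (0, 3, 0)

Answer: (0, 3, 0)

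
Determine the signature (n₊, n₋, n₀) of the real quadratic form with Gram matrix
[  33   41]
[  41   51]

Answer: (2, 0, 0)

Derivation:
step 0: pivot 33 → sign +
step 1: pivot 2/33 → sign +
signature = (2, 0, 0)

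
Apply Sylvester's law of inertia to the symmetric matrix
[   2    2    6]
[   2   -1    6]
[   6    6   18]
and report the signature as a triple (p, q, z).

step 0: pivot 2 → sign +
step 1: pivot -3 → sign −
step 2: row/col 2 already zero → sign 0
signature = (1, 1, 1)

Answer: (1, 1, 1)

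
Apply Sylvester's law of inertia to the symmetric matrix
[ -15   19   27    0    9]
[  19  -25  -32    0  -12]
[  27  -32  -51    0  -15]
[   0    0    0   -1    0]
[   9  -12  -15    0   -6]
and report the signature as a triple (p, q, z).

step 0: pivot -15 → sign −
step 1: pivot -14/15 → sign −
step 2: pivot 39/14 → sign +
step 3: pivot -1 → sign −
step 4: pivot -3/13 → sign −
signature = (1, 4, 0)

Answer: (1, 4, 0)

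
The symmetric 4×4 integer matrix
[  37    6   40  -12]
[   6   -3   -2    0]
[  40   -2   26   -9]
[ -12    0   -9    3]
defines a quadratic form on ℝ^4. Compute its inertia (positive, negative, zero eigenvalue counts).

step 0: pivot 37 → sign +
step 1: pivot -147/37 → sign −
step 2: pivot 130/147 → sign +
step 3: pivot 3/130 → sign +
signature = (3, 1, 0)

Answer: (3, 1, 0)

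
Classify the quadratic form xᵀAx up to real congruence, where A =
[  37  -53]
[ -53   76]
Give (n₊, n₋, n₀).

step 0: pivot 37 → sign +
step 1: pivot 3/37 → sign +
signature = (2, 0, 0)

Answer: (2, 0, 0)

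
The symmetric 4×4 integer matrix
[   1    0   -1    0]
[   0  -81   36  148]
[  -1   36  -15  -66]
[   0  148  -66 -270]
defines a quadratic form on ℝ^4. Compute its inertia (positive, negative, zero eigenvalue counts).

step 0: pivot 1 → sign +
step 1: pivot -81 → sign −
step 2: pivot 34/81 → sign +
step 3: pivot -2/17 → sign −
signature = (2, 2, 0)

Answer: (2, 2, 0)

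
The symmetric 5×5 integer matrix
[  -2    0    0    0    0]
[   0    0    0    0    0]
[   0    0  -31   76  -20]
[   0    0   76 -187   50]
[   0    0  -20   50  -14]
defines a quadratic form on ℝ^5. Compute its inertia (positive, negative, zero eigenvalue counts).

step 0: pivot -2 → sign −
step 1: pivot -31 → sign −
step 2: pivot -21/31 → sign −
step 3: pivot 2/7 → sign +
step 4: row/col 4 already zero → sign 0
signature = (1, 3, 1)

Answer: (1, 3, 1)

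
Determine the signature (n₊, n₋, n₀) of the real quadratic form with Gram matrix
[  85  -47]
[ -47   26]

Answer: (2, 0, 0)

Derivation:
step 0: pivot 85 → sign +
step 1: pivot 1/85 → sign +
signature = (2, 0, 0)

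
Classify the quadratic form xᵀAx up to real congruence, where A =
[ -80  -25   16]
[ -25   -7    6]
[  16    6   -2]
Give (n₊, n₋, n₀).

Answer: (1, 2, 0)

Derivation:
step 0: pivot -80 → sign −
step 1: pivot 13/16 → sign +
step 2: pivot -2/65 → sign −
signature = (1, 2, 0)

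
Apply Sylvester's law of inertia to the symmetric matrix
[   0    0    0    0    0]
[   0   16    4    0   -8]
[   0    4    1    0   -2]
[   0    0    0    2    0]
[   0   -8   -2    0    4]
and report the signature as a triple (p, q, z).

step 0: pivot 16 → sign +
step 1: pivot 2 → sign +
step 2: row/col 2 already zero → sign 0
step 3: row/col 3 already zero → sign 0
step 4: row/col 4 already zero → sign 0
signature = (2, 0, 3)

Answer: (2, 0, 3)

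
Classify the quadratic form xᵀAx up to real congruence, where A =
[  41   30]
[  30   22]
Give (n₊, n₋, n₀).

step 0: pivot 41 → sign +
step 1: pivot 2/41 → sign +
signature = (2, 0, 0)

Answer: (2, 0, 0)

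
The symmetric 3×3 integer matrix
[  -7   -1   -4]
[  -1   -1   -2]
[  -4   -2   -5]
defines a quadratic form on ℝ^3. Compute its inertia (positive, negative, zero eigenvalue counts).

step 0: pivot -7 → sign −
step 1: pivot -6/7 → sign −
step 2: pivot -1/3 → sign −
signature = (0, 3, 0)

Answer: (0, 3, 0)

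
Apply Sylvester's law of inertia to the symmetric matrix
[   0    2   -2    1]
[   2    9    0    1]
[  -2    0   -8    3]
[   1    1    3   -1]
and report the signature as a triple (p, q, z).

step 0: pivot 9 → sign +
step 1: pivot -4/9 → sign −
step 2: pivot 1 → sign +
step 3: row/col 3 already zero → sign 0
signature = (2, 1, 1)

Answer: (2, 1, 1)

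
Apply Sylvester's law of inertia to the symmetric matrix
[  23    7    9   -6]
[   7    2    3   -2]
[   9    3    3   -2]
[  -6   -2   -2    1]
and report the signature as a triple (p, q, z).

Answer: (1, 2, 1)

Derivation:
step 0: pivot 23 → sign +
step 1: pivot -3/23 → sign −
step 2: pivot -1/3 → sign −
step 3: row/col 3 already zero → sign 0
signature = (1, 2, 1)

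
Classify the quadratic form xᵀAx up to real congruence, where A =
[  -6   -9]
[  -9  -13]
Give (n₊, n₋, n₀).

step 0: pivot -6 → sign −
step 1: pivot 1/2 → sign +
signature = (1, 1, 0)

Answer: (1, 1, 0)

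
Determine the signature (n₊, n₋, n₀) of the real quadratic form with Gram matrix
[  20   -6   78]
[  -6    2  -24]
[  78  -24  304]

step 0: pivot 20 → sign +
step 1: pivot 1/5 → sign +
step 2: pivot -2 → sign −
signature = (2, 1, 0)

Answer: (2, 1, 0)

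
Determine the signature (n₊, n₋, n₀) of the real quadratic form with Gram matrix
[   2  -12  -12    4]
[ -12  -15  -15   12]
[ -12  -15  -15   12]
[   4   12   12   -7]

step 0: pivot 2 → sign +
step 1: pivot -87 → sign −
step 2: pivot -3/29 → sign −
step 3: row/col 3 already zero → sign 0
signature = (1, 2, 1)

Answer: (1, 2, 1)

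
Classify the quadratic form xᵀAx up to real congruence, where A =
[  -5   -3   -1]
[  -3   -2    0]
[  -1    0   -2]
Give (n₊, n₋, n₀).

step 0: pivot -5 → sign −
step 1: pivot -1/5 → sign −
step 2: row/col 2 already zero → sign 0
signature = (0, 2, 1)

Answer: (0, 2, 1)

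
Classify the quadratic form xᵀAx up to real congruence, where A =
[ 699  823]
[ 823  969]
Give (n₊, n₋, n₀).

Answer: (2, 0, 0)

Derivation:
step 0: pivot 699 → sign +
step 1: pivot 2/699 → sign +
signature = (2, 0, 0)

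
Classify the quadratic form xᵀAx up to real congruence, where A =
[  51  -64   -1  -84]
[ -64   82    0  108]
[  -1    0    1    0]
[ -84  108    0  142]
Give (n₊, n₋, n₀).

Answer: (3, 1, 0)

Derivation:
step 0: pivot 51 → sign +
step 1: pivot 86/51 → sign +
step 2: pivot 2/43 → sign +
step 3: pivot -2 → sign −
signature = (3, 1, 0)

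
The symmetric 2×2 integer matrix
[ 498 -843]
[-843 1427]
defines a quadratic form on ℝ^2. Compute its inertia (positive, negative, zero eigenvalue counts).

Answer: (1, 1, 0)

Derivation:
step 0: pivot 498 → sign +
step 1: pivot -1/166 → sign −
signature = (1, 1, 0)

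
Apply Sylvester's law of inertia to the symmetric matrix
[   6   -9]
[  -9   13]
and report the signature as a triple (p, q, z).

Answer: (1, 1, 0)

Derivation:
step 0: pivot 6 → sign +
step 1: pivot -1/2 → sign −
signature = (1, 1, 0)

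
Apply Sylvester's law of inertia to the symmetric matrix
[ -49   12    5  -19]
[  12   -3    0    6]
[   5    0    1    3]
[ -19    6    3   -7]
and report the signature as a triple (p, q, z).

Answer: (1, 3, 0)

Derivation:
step 0: pivot -49 → sign −
step 1: pivot -3/49 → sign −
step 2: pivot 26 → sign +
step 3: pivot -2/13 → sign −
signature = (1, 3, 0)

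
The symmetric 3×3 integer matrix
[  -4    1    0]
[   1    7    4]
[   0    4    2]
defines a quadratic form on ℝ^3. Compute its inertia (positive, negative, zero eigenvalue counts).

Answer: (1, 2, 0)

Derivation:
step 0: pivot -4 → sign −
step 1: pivot 29/4 → sign +
step 2: pivot -6/29 → sign −
signature = (1, 2, 0)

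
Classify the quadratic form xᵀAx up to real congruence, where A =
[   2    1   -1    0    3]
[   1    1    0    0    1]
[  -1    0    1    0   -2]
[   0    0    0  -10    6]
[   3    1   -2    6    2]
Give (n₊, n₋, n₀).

Answer: (3, 1, 1)

Derivation:
step 0: pivot 2 → sign +
step 1: pivot 1/2 → sign +
step 2: pivot -10 → sign −
step 3: pivot 3/5 → sign +
step 4: row/col 4 already zero → sign 0
signature = (3, 1, 1)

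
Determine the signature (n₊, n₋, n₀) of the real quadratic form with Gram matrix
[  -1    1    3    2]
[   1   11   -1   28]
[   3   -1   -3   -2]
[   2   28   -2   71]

Answer: (2, 2, 0)

Derivation:
step 0: pivot -1 → sign −
step 1: pivot 12 → sign +
step 2: pivot 17/3 → sign +
step 3: pivot -3/17 → sign −
signature = (2, 2, 0)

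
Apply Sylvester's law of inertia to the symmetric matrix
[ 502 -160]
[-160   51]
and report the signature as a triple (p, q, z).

step 0: pivot 502 → sign +
step 1: pivot 1/251 → sign +
signature = (2, 0, 0)

Answer: (2, 0, 0)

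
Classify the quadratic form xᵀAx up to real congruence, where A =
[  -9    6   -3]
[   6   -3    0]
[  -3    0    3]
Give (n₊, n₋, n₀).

Answer: (1, 1, 1)

Derivation:
step 0: pivot -9 → sign −
step 1: pivot 1 → sign +
step 2: row/col 2 already zero → sign 0
signature = (1, 1, 1)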